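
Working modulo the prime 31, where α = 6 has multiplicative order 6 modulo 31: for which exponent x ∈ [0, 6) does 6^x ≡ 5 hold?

Successive powers of 6 modulo 31:
  6^0=1  6^1=6  6^2=5
So 6^2 ≡ 5 (mod 31), giving x = 2.

2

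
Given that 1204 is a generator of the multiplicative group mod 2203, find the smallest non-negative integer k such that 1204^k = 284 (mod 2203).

1319

Baby-step giant-step with m = ceil(sqrt(2202)) = 47.
Baby table (1204^j mod 2203 for j=0..46):
  0:1  1:1204  2:42  3:2102  4:1764  5:164  6:1389  7:279
  8:1060  9:703  10:460  11:887  12:1696  13:2006  14:736  15:538
  16:70  17:566  18:737  19:1742  20:112  21:465  22:298  23:1906
  24:1501  25:744  26:1358  27:406  28:1961  29:1631  30:851  31:209
  32:494  33:2169  34:921  35:775  36:1231  37:1708  38:1033  39:1240
  40:1529  41:1411  42:331  43:1984  44:684  45:1817  46:89
Giant step factor: 1204^(-47) ≡ 1568 (mod 2203).
Scan 284·1568^i mod 2203 for i = 0, 1, …:
  i=0: 284   i=1: 306   i=2: 1757   i=3: 1226
  i=4: 1352   i=5: 650   i=6: 1414   i=7: 934
  i=8: 1720   i=9: 488     …   i=27: 583
  i=28: 2102
Match at i=28, j=3: k = 28·47 + 3 = 1319.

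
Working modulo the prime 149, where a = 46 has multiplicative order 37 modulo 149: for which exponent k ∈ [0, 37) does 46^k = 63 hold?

Successive powers of 46 modulo 149:
  46^0=1  46^1=46  46^2=30  46^3=39  46^4=6  46^5=127
  46^6=31  46^7=85  46^8=36  46^9=17  46^10=37  46^11=63
So 46^11 ≡ 63 (mod 149), giving k = 11.

11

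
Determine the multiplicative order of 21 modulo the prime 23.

22

The order of 21 must divide p − 1 = 22 = 2 · 11.
Divisors: 1, 2, 11, 22.
Check each in increasing order: 21^1 ≡ 21;  21^2 ≡ 4;  21^11 ≡ 22;  21^22 ≡ 1.
Smallest exponent giving 1 is 22.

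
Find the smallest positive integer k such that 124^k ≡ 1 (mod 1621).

405

The order of 124 must divide p − 1 = 1620 = 2^2 · 3^4 · 5.
Divisors: 1, 2, 3, 4, 5, 6, 9, 10, 12, 15, 18, 20, 27, 30, 36, 45, 54, 60, 81, 90, 108, 135, 162, 180, 270, 324, 405, 540, 810, 1620.
Check each in increasing order: 124^1 ≡ 124;  124^2 ≡ 787;  124^3 ≡ 328;  124^4 ≡ 147;  124^5 ≡ 397;  124^6 ≡ 598;  124^9 ≡ 3;  124^10 ≡ 372;  124^12 ≡ 984;  124^15 ≡ 173;  124^18 ≡ 9;  124^20 ≡ 599;  124^27 ≡ 27;  124^30 ≡ 751;  124^36 ≡ 81;  124^45 ≡ 243;  124^54 ≡ 729;  124^60 ≡ 1514;  124^81 ≡ 231;  124^90 ≡ 693;  124^108 ≡ 1374;  124^135 ≡ 1436;  124^162 ≡ 1489;  124^180 ≡ 433;  124^270 ≡ 184;  124^324 ≡ 1214;  124^405 ≡ 1.
Smallest exponent giving 1 is 405.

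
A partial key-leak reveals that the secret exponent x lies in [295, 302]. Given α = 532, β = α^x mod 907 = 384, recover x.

Compute 532^295 mod 907 = 153, then multiply by 532 repeatedly:
  532^295=153  532^296=673  532^297=678  532^298=617  532^299=817
  532^300=191  532^301=28  532^302=384
Found 384 at exponent 302.

302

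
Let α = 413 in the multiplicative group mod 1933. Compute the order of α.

966

The order of 413 must divide p − 1 = 1932 = 2^2 · 3 · 7 · 23.
Divisors: 1, 2, 3, 4, 6, 7, 12, 14, 21, 23, 28, 42, 46, 69, 84, 92, 138, 161, 276, 322, 483, 644, 966, 1932.
Check each in increasing order: 413^1 ≡ 413;  413^2 ≡ 465;  413^3 ≡ 678;  413^4 ≡ 1662;  413^6 ≡ 1563;  413^7 ≡ 1830;  413^12 ≡ 1590;  413^14 ≡ 944;  413^21 ≡ 1351;  413^23 ≡ 1923;  413^28 ≡ 23;  413^42 ≡ 449;  413^46 ≡ 100;  413^69 ≡ 933;  413^84 ≡ 569;  413^92 ≡ 335;  413^138 ≡ 639;  413^161 ≡ 1342;  413^276 ≡ 458;  413^322 ≡ 1341;  413^483 ≡ 1932;  413^644 ≡ 591;  413^966 ≡ 1.
Smallest exponent giving 1 is 966.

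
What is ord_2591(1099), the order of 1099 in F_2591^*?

185

The order of 1099 must divide p − 1 = 2590 = 2 · 5 · 7 · 37.
Divisors: 1, 2, 5, 7, 10, 14, 35, 37, 70, 74, 185, 259, 370, 518, 1295, 2590.
Check each in increasing order: 1099^1 ≡ 1099;  1099^2 ≡ 395;  1099^5 ≡ 1686;  1099^7 ≡ 83;  1099^10 ≡ 269;  1099^14 ≡ 1707;  1099^35 ≡ 345;  1099^37 ≡ 1543;  1099^70 ≡ 2430;  1099^74 ≡ 2311;  1099^185 ≡ 1.
Smallest exponent giving 1 is 185.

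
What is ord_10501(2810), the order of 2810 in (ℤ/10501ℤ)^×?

The order of 2810 must divide p − 1 = 10500 = 2^2 · 3 · 5^3 · 7.
Divisors: 1, 2, 3, 4, 5, 6, 7, 10, 12, 14, 15, 20, 21, 25, 28, 30, 35, 42, 50, 60, 70, 75, 84, 100, 105, 125, 140, 150, 175, 210, 250, 300, 350, 375, 420, 500, 525, 700, 750, 875, 1050, 1500, 1750, 2100, 2625, 3500, 5250, 10500.
Check each in increasing order: 2810^1 ≡ 2810;  2810^2 ≡ 9849;  2810^3 ≡ 5555;  2810^4 ≡ 5064;  2810^5 ≡ 985;  2810^6 ≡ 6087;  2810^7 ≡ 8842;  2810^10 ≡ 4133;  2810^12 ≡ 4041;  2810^14 ≡ 1019;  2810^15 ≡ 7118;  2810^20 ≡ 7063;  2810^21 ≡ 140;  2810^25 ≡ 5393;  2810^28 ≡ 9263;  2810^30 ≡ 9100;  2810^35 ≡ 6147;  2810^42 ≡ 9099;  2810^50 ≡ 7180;  2810^60 ≡ 9615;  2810^70 ≡ 3011;  2810^75 ≡ 4553;  2810^84 ≡ 1917;  2810^100 ≡ 2991;  2810^105 ≡ 5855;  2810^125 ≡ 927;  2810^140 ≡ 3758;  2810^150 ≡ 835;  2810^175 ≡ 8727;  2810^210 ≡ 5761;  2810^250 ≡ 8748;  2810^300 ≡ 4159;  2810^350 ≡ 7277;  2810^375 ≡ 2624;  2810^420 ≡ 5961;  2810^500 ≡ 6717;  2810^525 ≡ 6832;  2810^700 ≡ 8687;  2810^750 ≡ 7221;  2810^875 ≡ 4730;  2810^1050 ≡ 9780;  2810^1500 ≡ 5376;  2810^1750 ≡ 5770;  2810^2100 ≡ 5292;  2810^2625 ≡ 1.
Smallest exponent giving 1 is 2625.

2625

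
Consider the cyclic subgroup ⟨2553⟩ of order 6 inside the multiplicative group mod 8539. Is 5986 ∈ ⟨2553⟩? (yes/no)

⟨2553⟩ has order 6; its elements mod 8539 are {1, 2552, 2553, 5986, 5987, 8538}.
5986 is in this set.

yes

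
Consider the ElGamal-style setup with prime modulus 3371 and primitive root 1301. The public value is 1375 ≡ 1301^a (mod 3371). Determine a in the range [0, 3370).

247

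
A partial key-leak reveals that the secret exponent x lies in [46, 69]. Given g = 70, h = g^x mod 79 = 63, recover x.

47

Compute 70^46 mod 79 = 72, then multiply by 70 repeatedly:
  70^46=72  70^47=63
Found 63 at exponent 47.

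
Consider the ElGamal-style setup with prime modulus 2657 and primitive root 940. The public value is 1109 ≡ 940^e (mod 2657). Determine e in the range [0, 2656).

2257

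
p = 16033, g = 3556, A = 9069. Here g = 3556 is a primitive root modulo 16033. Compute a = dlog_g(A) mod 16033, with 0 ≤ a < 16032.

1179

Baby-step giant-step with m = ceil(sqrt(16032)) = 127.
Baby table (3556^j mod 16033 for j=0..126):
  0:1  1:3556  2:11132  3:15948  4:2367  5:15760  6:7225  7:7234
  8:7172  9:11162  10:10397  11:15667  12:13210  13:14103  14:15077  15:15493
  16:3720  17:1095  18:13834  19:4460  20:3123  21:10552  22:5692  23:7106
  24:928  25:13203  26:5244  27:1285  28:55  29:3184  30:3006  31:11358
  32:1921  33:1018  34:12583  35:13078  36:9668  37:4656  38:10680  39:11936
  40:5065  41:6081  42:11552  43:2366  44:12204  45:12126  46:7319  47:4805
  48:11435  49:3172  50:8433  51:6038  52:2941  53:4680  54:15859  55:6543
  56:3025  57:14790  58:5000  59:15436  60:9457  61:7891  62:2646  63:13838
  64:2651  65:15585  66:10212  67:15160  68:6014  69:13795  70:10073  71:1866
  72:13867  73:9577  74:1720  75:7747  76:3638  77:14130  78:14891  79:11430
  80:1425  81:872  82:6463  83:7139  84:6045  85:11800  86:2439  87:15264
  88:7079  89:1114  90:1233  91:7539  92:1508  93:7426  94:505  95:84
  96:10110  97:5174  98:8893  99:6432  100:9134  101:13679  102:14435  103:9227
  104:7694  105:7566  106:1322  107:3363  108:14243  109:15894  110:2739  111:7853
  112:11815  113:7680  114:5881  115:5804  116:4553  117:13171  118:3683  119:13820
  120:2775  121:7605  122:11742  123:4620  124:10928  125:12009  126:8125
Giant step factor: 3556^(-127) ≡ 9350 (mod 16033).
Scan 9069·9350^i mod 16033 for i = 0, 1, …:
  i=0: 9069   i=1: 12646   i=2: 12758   i=3: 1780
  i=4: 746   i=5: 745   i=6: 7428   i=7: 12877
  i=8: 8153   i=9: 9668
Match at i=9, j=36: a = 9·127 + 36 = 1179.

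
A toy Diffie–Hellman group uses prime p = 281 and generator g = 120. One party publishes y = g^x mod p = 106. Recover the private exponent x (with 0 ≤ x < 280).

106

Baby-step giant-step with m = ceil(sqrt(280)) = 17.
Baby table (120^j mod 281 for j=0..16):
  0:1  1:120  2:69  3:131  4:265  5:47  6:20  7:152
  8:256  9:91  10:242  11:97  12:119  13:230  14:62  15:134
  16:63
Giant step factor: 120^(-17) ≡ 52 (mod 281).
Scan 106·52^i mod 281 for i = 0, 1, …:
  i=0: 106   i=1: 173   i=2: 4   i=3: 208
  i=4: 138   i=5: 151   i=6: 265
Match at i=6, j=4: x = 6·17 + 4 = 106.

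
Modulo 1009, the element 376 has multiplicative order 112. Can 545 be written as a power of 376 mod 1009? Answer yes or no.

no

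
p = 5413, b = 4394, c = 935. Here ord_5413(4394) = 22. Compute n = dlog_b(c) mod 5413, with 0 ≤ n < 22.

13

Successive powers of 4394 modulo 5413:
  4394^0=1  4394^1=4394  4394^2=4478  4394^3=77  4394^4=2732  4394^5=3787
  4394^6=516  4394^7=4670  4394^8=4710  4394^9=1841  4394^10=2332  4394^11=5412
  4394^12=1019  4394^13=935
So 4394^13 ≡ 935 (mod 5413), giving n = 13.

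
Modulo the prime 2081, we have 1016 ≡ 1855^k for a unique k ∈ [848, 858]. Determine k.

858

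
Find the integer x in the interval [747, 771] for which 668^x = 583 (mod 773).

751

Compute 668^747 mod 773 = 740, then multiply by 668 repeatedly:
  668^747=740  668^748=373  668^749=258  668^750=738  668^751=583
Found 583 at exponent 751.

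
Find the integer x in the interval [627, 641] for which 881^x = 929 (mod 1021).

632

Compute 881^627 mod 1021 = 265, then multiply by 881 repeatedly:
  881^627=265  881^628=677  881^629=173  881^630=284  881^631=59
  881^632=929
Found 929 at exponent 632.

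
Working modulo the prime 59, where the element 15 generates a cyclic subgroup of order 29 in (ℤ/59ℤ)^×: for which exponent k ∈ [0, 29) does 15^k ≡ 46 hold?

Successive powers of 15 modulo 59:
  15^0=1  15^1=15  15^2=48  15^3=12  15^4=3  15^5=45
  15^6=26  15^7=36  15^8=9  15^9=17  15^10=19  15^11=49
  15^12=27  15^13=51  15^14=57  15^15=29  15^16=22  15^17=35
  15^18=53  15^19=28  15^20=7  15^21=46
So 15^21 ≡ 46 (mod 59), giving k = 21.

21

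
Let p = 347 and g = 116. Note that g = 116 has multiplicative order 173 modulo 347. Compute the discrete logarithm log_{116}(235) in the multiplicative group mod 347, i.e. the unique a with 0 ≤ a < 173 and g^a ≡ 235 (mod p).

154

Baby-step giant-step with m = ceil(sqrt(173)) = 14.
Baby table (116^j mod 347 for j=0..13):
  0:1  1:116  2:270  3:90  4:30  5:10  6:119  7:271
  8:206  9:300  10:100  11:149  12:281  13:325
Giant step factor: 116^(-14) ≡ 268 (mod 347).
Scan 235·268^i mod 347 for i = 0, 1, …:
  i=0: 235   i=1: 173   i=2: 213   i=3: 176
  i=4: 323   i=5: 161   i=6: 120   i=7: 236
  i=8: 94   i=9: 208   i=10: 224   i=11: 1
Match at i=11, j=0: a = 11·14 + 0 = 154.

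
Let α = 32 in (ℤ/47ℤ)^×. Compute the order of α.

The order of 32 must divide p − 1 = 46 = 2 · 23.
Divisors: 1, 2, 23, 46.
Check each in increasing order: 32^1 ≡ 32;  32^2 ≡ 37;  32^23 ≡ 1.
Smallest exponent giving 1 is 23.

23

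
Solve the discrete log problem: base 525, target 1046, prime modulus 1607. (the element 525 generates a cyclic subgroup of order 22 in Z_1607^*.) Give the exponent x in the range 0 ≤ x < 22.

16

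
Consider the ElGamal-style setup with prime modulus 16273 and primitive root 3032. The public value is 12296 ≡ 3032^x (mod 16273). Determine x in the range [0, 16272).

Baby-step giant-step with m = ceil(sqrt(16272)) = 128.
Baby table (3032^j mod 16273 for j=0..127):
  0:1  1:3032  2:15052  3:8172  4:9998  5:13610  6:13465  7:13196
  8:11238  9:14227  10:12814  11:8397  12:8732  13:15526  14:13316  15:799
  16:14164  17:801  18:3955  19:14632  20:4026  21:2082  22:14973  23:12739
  24:8819  25:2669  26:4727  27:12024  28:5248  29:13215  30:3754  31:7301
  32:5352  33:3083  34:6954  35:10993  36:3672  37:2772  38:7836  39:172
  40:768  41:1537  42:6106  43:10991  44:13881  45:5214  46:7765  47:12722
  48:6094  49:7153  50:12260  51:4788  52:1700  53:12132  54:7244  55:11531
  56:7588  57:13067  58:10662  59:9006  60:98  61:4222  62:10526  63:3479
  64:3424  65:15667  66:1457  67:7641  68:11033  69:11041  70:2751  71:9256
  72:9540  73:8159  74:3128  75:13210  76:4867  77:13406  78:13311  79:1912
  80:3996  81:8760  82:2784  83:11674  84:1793  85:1194  86:7602  87:6696
  88:9841  89:9503  90:9886  91:15759  92:3760  93:9220  94:14299  95:3296
  96:1850  97:11288  98:3097  99:583  100:10172  101:4169  102:12560  103:3100
  104:9679  105:6509  106:12412  107:10008  108:11384  109:1255  110:13551  111:13580
  112:3870  113:1007  114:10173  115:7201  116:11339  117:11272  118:3404  119:3846
  120:9604  121:6931  122:6349  123:15482  124:10092  125:5704  126:12602  127:260
Giant step factor: 3032^(-128) ≡ 4508 (mod 16273).
Scan 12296·4508^i mod 16273 for i = 0, 1, …:
  i=0: 12296   i=1: 4530   i=2: 14898   i=3: 1513
  i=4: 2217   i=5: 2614   i=6: 2260   i=7: 1182
  i=8: 7185   i=9: 6710     …   i=32: 14427
  i=33: 10008
Match at i=33, j=107: x = 33·128 + 107 = 4331.

4331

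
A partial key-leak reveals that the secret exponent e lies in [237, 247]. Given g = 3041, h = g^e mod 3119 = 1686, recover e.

244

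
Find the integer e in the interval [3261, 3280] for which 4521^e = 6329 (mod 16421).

3265

Compute 4521^3261 mod 16421 = 7109, then multiply by 4521 repeatedly:
  4521^3261=7109  4521^3262=3892  4521^3263=8841  4521^3264=1447  4521^3265=6329
Found 6329 at exponent 3265.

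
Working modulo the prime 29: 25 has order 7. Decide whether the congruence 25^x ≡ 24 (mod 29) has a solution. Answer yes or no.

⟨25⟩ has order 7; its elements mod 29 are {1, 7, 16, 20, 23, 24, 25}.
24 is in this set.

yes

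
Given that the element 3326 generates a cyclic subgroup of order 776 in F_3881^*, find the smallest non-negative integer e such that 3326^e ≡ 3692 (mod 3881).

Baby-step giant-step with m = ceil(sqrt(776)) = 28.
Baby table (3326^j mod 3881 for j=0..27):
  0:1  1:3326  2:1426  3:294  4:3713  5:96  6:1054  7:1061
  8:1057  9:3277  10:1454  11:278  12:950  13:566  14:231  15:3749
  16:3402  17:1937  18:2  19:2771  20:2852  21:588  22:3545  23:192
  24:2108  25:2122  26:2114  27:2673
Giant step factor: 3326^(-28) ≡ 3175 (mod 3881).
Scan 3692·3175^i mod 3881 for i = 0, 1, …:
  i=0: 3692   i=1: 1480   i=2: 2990   i=3: 324
  i=4: 235   i=5: 973   i=6: 3880   i=7: 706
  i=8: 2213   i=9: 1665     …   i=18: 1965
  i=19: 2108
Match at i=19, j=24: e = 19·28 + 24 = 556.

556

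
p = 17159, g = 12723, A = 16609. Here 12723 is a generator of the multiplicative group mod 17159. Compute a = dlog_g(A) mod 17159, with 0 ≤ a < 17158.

Baby-step giant-step with m = ceil(sqrt(17158)) = 131.
Baby table (12723^j mod 17159 for j=0..130):
  0:1  1:12723  2:13882  3:3099  4:14354  5:2705  6:11920  7:6918
  8:9203  9:13912  10:7291  11:1839  12:9880  13:13565  14:2273  15:6464
  16:15544  17:8837  18:7383  19:5543  20:99  21:6970  22:1598  23:15098
  24:14008  25:10410  26:13268  27:15681  28:1670  29:4568  30:1131  31:10471
  32:57  33:4533  34:1960  35:5053  36:11705  37:16913  38:10239  39:16828
  40:9801  41:3670  42:3771  43:1869  44:14072  45:1050  46:9448  47:8109
  48:10899  49:6098  50:9015  51:7089  52:5643  53:2633  54:5291  55:2636
  56:9142  57:9964  58:1280  59:1549  60:9395  61:2991  62:12990  63:13441
  64:3249  65:996  66:8766  67:13477  68:15143  69:3137  70:217  71:15451
  72:9569  73:3282  74:9039  75:3579  76:12790  77:8373  78:6607  79:16079
  80:3519  81:4406  82:16244  83:9416  84:12789  85:12809  86:9884  87:12980
  88:6324  89:1701  90:4324  91:2498  92:3586  93:16056  94:2593  95:11141
  96:13603  97:5295  98:2051  99:13193  100:5201  101:7219  102:12369  103:5598
  104:13504  105:15484  106:453  107:15254  108:8352  109:13968  110:16260  111:7076
  112:11834  113:10916  114:16481  115:4783  116:8295  117:9435  118:14300  119:2023
  120:129  121:11162  122:6242  123:5114  124:15653  125:5765  126:10529  127:154
  128:3216  129:10112  130:13953
Giant step factor: 12723^(-131) ≡ 14747 (mod 17159).
Scan 16609·14747^i mod 17159 for i = 0, 1, …:
  i=0: 16609   i=1: 5357   i=2: 16802   i=3: 3134
  i=4: 7911   i=5: 16635   i=6: 11281   i=7: 4402
  i=8: 3797   i=9: 4542     …   i=84: 6992
  i=85: 2593
Match at i=85, j=94: a = 85·131 + 94 = 11229.

11229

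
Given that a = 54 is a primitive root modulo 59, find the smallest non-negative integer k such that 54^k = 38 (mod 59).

21

Baby-step giant-step with m = ceil(sqrt(58)) = 8.
Baby table (54^j mod 59 for j=0..7):
  0:1  1:54  2:25  3:52  4:35  5:2  6:49  7:50
Giant step factor: 54^(-8) ≡ 21 (mod 59).
Scan 38·21^i mod 59 for i = 0, 1, …:
  i=0: 38   i=1: 31   i=2: 2
Match at i=2, j=5: k = 2·8 + 5 = 21.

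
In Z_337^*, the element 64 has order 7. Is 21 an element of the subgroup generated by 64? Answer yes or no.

no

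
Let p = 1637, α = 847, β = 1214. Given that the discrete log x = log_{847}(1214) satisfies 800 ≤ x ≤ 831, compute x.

803

Compute 847^800 mod 1637 = 540, then multiply by 847 repeatedly:
  847^800=540  847^801=657  847^802=1536  847^803=1214
Found 1214 at exponent 803.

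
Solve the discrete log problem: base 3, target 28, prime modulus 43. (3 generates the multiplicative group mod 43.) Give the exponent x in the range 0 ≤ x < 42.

5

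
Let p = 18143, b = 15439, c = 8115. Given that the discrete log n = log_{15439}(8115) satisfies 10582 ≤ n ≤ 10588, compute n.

Compute 15439^10582 mod 18143 = 15304, then multiply by 15439 repeatedly:
  15439^10582=15304  15439^10583=2167  15439^10584=621  15439^10585=8115
Found 8115 at exponent 10585.

10585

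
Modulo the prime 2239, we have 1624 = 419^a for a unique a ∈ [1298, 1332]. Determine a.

1298

Compute 419^1298 mod 2239 = 1624, then multiply by 419 repeatedly:
  419^1298=1624
Found 1624 at exponent 1298.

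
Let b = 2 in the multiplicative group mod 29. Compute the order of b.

28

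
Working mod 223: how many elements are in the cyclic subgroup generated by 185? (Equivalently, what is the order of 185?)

The order of 185 must divide p − 1 = 222 = 2 · 3 · 37.
Divisors: 1, 2, 3, 6, 37, 74, 111, 222.
Check each in increasing order: 185^1 ≡ 185;  185^2 ≡ 106;  185^3 ≡ 209;  185^6 ≡ 196;  185^37 ≡ 184;  185^74 ≡ 183;  185^111 ≡ 222;  185^222 ≡ 1.
Smallest exponent giving 1 is 222.

222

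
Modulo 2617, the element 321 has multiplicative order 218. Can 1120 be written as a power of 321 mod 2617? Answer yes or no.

yes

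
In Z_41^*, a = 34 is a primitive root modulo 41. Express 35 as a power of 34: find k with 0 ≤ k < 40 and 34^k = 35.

39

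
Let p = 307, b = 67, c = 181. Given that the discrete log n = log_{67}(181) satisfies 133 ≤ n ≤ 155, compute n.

140

Compute 67^133 mod 307 = 13, then multiply by 67 repeatedly:
  67^133=13  67^134=257  67^135=27  67^136=274  67^137=245
  67^138=144  67^139=131  67^140=181
Found 181 at exponent 140.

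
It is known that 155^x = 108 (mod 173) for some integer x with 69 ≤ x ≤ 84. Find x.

75

Compute 155^69 mod 173 = 28, then multiply by 155 repeatedly:
  155^69=28  155^70=15  155^71=76  155^72=16  155^73=58
  155^74=167  155^75=108
Found 108 at exponent 75.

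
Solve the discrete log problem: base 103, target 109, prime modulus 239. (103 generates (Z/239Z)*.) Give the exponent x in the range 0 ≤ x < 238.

90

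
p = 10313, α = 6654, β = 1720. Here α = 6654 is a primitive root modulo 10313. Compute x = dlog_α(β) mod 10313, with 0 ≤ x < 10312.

Baby-step giant-step with m = ceil(sqrt(10312)) = 102.
Baby table (6654^j mod 10313 for j=0..101):
  0:1  1:6654  2:2007  3:9556  4:5979  5:7025  6:5834  7:1304
  8:3583  9:7939  10:2920  11:10301  12:2656  13:6855  14:9084  15:443
  16:8517  17:2183  18:4978  19:8569  20:7862  21:6212  22:144  23:9380
  24:244  25:4435  26:4997  27:926  28:4743  29:2142  30:302  31:8786
  32:7960  33:8585  34:883  35:7385  36:8658  37:1914  38:9514  39:4962
  40:5235  41:6689  42:8011  43:7610  44:110  45:10030  46:4197  47:9547
  48:7971  49:9588  50:2334  51:9371  52:2236  53:6998  54:1497  55:8993
  56:3396  57:1201  58:9192  59:7478  60:8700  61:2931  62:991  63:4107
  64:8841  65:2662  66:5527  67:500  68:6214  69:3139  70:3081  71:9043
  72:6080  73:8734  74:2281  75:7351  76:9308  77:5867  78:4313  79:7936
  80:3584  81:4280  82:4927  83:9544  84:8635  85:3567  86:4605  87:1747
  88:1787  89:10122  90:7898  91:8557  92:205  93:2754  94:9228  95:9823
  96:8761  97:6618  98:9975  99:9495  100:2292  101:8354
Giant step factor: 6654^(-102) ≡ 8625 (mod 10313).
Scan 1720·8625^i mod 10313 for i = 0, 1, …:
  i=0: 1720   i=1: 4906   i=2: 11   i=3: 2058
  i=4: 1577   i=5: 9091   i=6: 136   i=7: 7631
  i=8: 10122
Match at i=8, j=89: x = 8·102 + 89 = 905.

905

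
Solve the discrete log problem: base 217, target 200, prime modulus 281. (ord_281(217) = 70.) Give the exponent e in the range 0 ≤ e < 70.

66

Baby-step giant-step with m = ceil(sqrt(70)) = 9.
Baby table (217^j mod 281 for j=0..8):
  0:1  1:217  2:162  3:29  4:111  5:202  6:279  7:128
  8:238
Giant step factor: 217^(-9) ≡ 218 (mod 281).
Scan 200·218^i mod 281 for i = 0, 1, …:
  i=0: 200   i=1: 45   i=2: 256   i=3: 170
  i=4: 249   i=5: 49   i=6: 4   i=7: 29
Match at i=7, j=3: e = 7·9 + 3 = 66.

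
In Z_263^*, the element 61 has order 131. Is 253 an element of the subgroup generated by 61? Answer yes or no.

yes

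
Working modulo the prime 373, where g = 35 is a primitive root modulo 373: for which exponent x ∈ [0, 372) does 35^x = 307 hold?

238

Baby-step giant-step with m = ceil(sqrt(372)) = 20.
Baby table (35^j mod 373 for j=0..19):
  0:1  1:35  2:106  3:353  4:46  5:118  6:27  7:199
  8:251  9:206  10:123  11:202  12:356  13:151  14:63  15:340
  16:337  17:232  18:287  19:347
Giant step factor: 35^(-20) ≡ 257 (mod 373).
Scan 307·257^i mod 373 for i = 0, 1, …:
  i=0: 307   i=1: 196   i=2: 17   i=3: 266
  i=4: 103   i=5: 361   i=6: 273   i=7: 37
  i=8: 184   i=9: 290   i=10: 303   i=11: 287
Match at i=11, j=18: x = 11·20 + 18 = 238.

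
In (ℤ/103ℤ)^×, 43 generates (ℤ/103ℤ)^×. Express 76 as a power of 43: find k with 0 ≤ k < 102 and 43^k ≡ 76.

30

Successive powers of 43 modulo 103:
  43^0=1  43^1=43  43^2=98  43^3=94  43^4=25  43^5=45
  43^6=81  43^7=84  43^8=7  43^9=95  43^10=68  43^11=40
  43^12=72  43^13=6  43^14=52  43^15=73  43^16=49  43^17=47
  43^18=64  43^19=74  43^20=92  43^21=42  43^22=55  43^23=99
  43^24=34  43^25=20  43^26=36  43^27=3  43^28=26  43^29=88
  43^30=76
So 43^30 ≡ 76 (mod 103), giving k = 30.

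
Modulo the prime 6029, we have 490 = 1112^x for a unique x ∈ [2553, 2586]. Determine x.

2577

Compute 1112^2553 mod 6029 = 5414, then multiply by 1112 repeatedly:
  1112^2553=5414  1112^2554=3426  1112^2555=5413  1112^2556=2314  1112^2557=4814
  1112^2558=5445  1112^2559=1724  1112^2560=5895  1112^2561=1717  1112^2562=4140
  1112^2563=3553  1112^2564=1941  1112^2565=10  1112^2566=5091  1112^2567=5990
  1112^2568=4864  1112^2569=755  1112^2570=1529  1112^2571=70  1112^2572=5492
  1112^2573=5756  1112^2574=3903  1112^2575=5285  1112^2576=4674  1112^2577=490
Found 490 at exponent 2577.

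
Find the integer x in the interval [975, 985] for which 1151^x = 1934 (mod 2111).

Compute 1151^975 mod 2111 = 251, then multiply by 1151 repeatedly:
  1151^975=251  1151^976=1805  1151^977=331  1151^978=1001  1151^979=1656
  1151^980=1934
Found 1934 at exponent 980.

980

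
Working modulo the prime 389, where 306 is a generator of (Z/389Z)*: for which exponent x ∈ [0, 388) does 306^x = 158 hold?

99

Baby-step giant-step with m = ceil(sqrt(388)) = 20.
Baby table (306^j mod 389 for j=0..19):
  0:1  1:306  2:276  3:43  4:321  5:198  6:293  7:188
  8:345  9:151  10:304  11:53  12:269  13:235  14:334  15:286
  16:380  17:358  18:239  19:2
Giant step factor: 306^(-20) ≡ 157 (mod 389).
Scan 158·157^i mod 389 for i = 0, 1, …:
  i=0: 158   i=1: 299   i=2: 263   i=3: 57
  i=4: 2
Match at i=4, j=19: x = 4·20 + 19 = 99.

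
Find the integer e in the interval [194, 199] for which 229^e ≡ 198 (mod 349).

Compute 229^194 mod 349 = 198, then multiply by 229 repeatedly:
  229^194=198
Found 198 at exponent 194.

194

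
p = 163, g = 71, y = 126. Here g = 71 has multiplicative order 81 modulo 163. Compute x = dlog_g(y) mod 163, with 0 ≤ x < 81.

3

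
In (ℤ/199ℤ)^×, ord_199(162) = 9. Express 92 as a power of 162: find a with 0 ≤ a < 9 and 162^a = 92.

3

Successive powers of 162 modulo 199:
  162^0=1  162^1=162  162^2=175  162^3=92
So 162^3 ≡ 92 (mod 199), giving a = 3.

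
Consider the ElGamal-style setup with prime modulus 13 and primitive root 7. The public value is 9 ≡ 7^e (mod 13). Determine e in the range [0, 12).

Successive powers of 7 modulo 13:
  7^0=1  7^1=7  7^2=10  7^3=5  7^4=9
So 7^4 ≡ 9 (mod 13), giving e = 4.

4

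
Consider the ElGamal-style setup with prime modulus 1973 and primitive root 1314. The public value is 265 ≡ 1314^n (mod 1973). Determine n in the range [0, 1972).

636

Baby-step giant-step with m = ceil(sqrt(1972)) = 45.
Baby table (1314^j mod 1973 for j=0..44):
  0:1  1:1314  2:221  3:363  4:1489  5:1303  6:1551  7:1878
  8:1442  9:708  10:1029  11:601  12:514  13:630  14:1133  15:1120
  16:1795  17:895  18:122  19:495  20:1313  21:880  22:142  23:1126
  24:1787  25:248  26:327  27:1537  28:1239  29:321  30:1545  31:1886
  32:116  33:503  34:1960  35:675  36:1073  37:1200  38:373  39:818
  40:1540  41:1235  42:984  43:661  44:434
Giant step factor: 1314^(-45) ≡ 999 (mod 1973).
Scan 265·999^i mod 1973 for i = 0, 1, …:
  i=0: 265   i=1: 353   i=2: 1453   i=3: 1392
  i=4: 1616   i=5: 470   i=6: 1929   i=7: 1423
  i=8: 1017   i=9: 1861     …   i=13: 203
  i=14: 1551
Match at i=14, j=6: n = 14·45 + 6 = 636.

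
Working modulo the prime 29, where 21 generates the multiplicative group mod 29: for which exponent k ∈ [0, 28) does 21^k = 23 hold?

16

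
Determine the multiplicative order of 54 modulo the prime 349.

348

The order of 54 must divide p − 1 = 348 = 2^2 · 3 · 29.
Divisors: 1, 2, 3, 4, 6, 12, 29, 58, 87, 116, 174, 348.
Check each in increasing order: 54^1 ≡ 54;  54^2 ≡ 124;  54^3 ≡ 65;  54^4 ≡ 20;  54^6 ≡ 37;  54^12 ≡ 322;  54^29 ≡ 325;  54^58 ≡ 227;  54^87 ≡ 136;  54^116 ≡ 226;  54^174 ≡ 348;  54^348 ≡ 1.
Smallest exponent giving 1 is 348.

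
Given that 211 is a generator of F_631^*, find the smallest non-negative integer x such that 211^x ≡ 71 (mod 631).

16

Successive powers of 211 modulo 631:
  211^0=1  211^1=211  211^2=351  211^3=234  211^4=156  211^5=104
  211^6=490  211^7=537  211^8=358  211^9=449  211^10=89  211^11=480
  211^12=320  211^13=3  211^14=2  211^15=422  211^16=71
So 211^16 ≡ 71 (mod 631), giving x = 16.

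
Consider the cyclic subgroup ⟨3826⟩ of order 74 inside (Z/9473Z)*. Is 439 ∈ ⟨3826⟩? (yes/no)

439 ∈ ⟨3826⟩ iff 439^74 ≡ 1 (mod 9473), since |⟨3826⟩| = 74.
439^74 mod 9473 = 1089.
Since 1089 ≠ 1, 439 does not lie in the subgroup.

no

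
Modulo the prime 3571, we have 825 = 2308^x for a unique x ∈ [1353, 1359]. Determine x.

Compute 2308^1353 mod 3571 = 2240, then multiply by 2308 repeatedly:
  2308^1353=2240  2308^1354=2683  2308^1355=250  2308^1356=2069  2308^1357=825
Found 825 at exponent 1357.

1357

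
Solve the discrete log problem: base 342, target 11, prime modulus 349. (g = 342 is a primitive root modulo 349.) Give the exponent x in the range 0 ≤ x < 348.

Baby-step giant-step with m = ceil(sqrt(348)) = 19.
Baby table (342^j mod 349 for j=0..18):
  0:1  1:342  2:49  3:6  4:307  5:294  6:36  7:97
  8:19  9:216  10:233  11:114  12:249  13:2  14:335  15:98
  16:12  17:265  18:239
Giant step factor: 342^(-19) ≡ 286 (mod 349).
Scan 11·286^i mod 349 for i = 0, 1, …:
  i=0: 11   i=1: 5   i=2: 34   i=3: 301
  i=4: 232   i=5: 42   i=6: 146   i=7: 225
  i=8: 134   i=9: 283     …   i=13: 4
  i=14: 97
Match at i=14, j=7: x = 14·19 + 7 = 273.

273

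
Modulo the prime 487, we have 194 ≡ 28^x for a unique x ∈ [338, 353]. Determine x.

Compute 28^338 mod 487 = 15, then multiply by 28 repeatedly:
  28^338=15  28^339=420  28^340=72  28^341=68  28^342=443
  28^343=229  28^344=81  28^345=320  28^346=194
Found 194 at exponent 346.

346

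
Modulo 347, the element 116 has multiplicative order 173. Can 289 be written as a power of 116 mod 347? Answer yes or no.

yes

289 ∈ ⟨116⟩ iff 289^173 ≡ 1 (mod 347), since |⟨116⟩| = 173.
289^173 mod 347 = 1.
Since 1 = 1, 289 lies in the subgroup.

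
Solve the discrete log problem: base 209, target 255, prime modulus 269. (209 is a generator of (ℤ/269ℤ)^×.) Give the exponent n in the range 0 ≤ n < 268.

250

Baby-step giant-step with m = ceil(sqrt(268)) = 17.
Baby table (209^j mod 269 for j=0..16):
  0:1  1:209  2:103  3:7  4:118  5:183  6:49  7:19
  8:205  9:74  10:133  11:90  12:249  13:124  14:92  15:129
  16:61
Giant step factor: 209^(-17) ≡ 33 (mod 269).
Scan 255·33^i mod 269 for i = 0, 1, …:
  i=0: 255   i=1: 76   i=2: 87   i=3: 181
  i=4: 55   i=5: 201   i=6: 177   i=7: 192
  i=8: 149   i=9: 75     …   i=13: 32
  i=14: 249
Match at i=14, j=12: n = 14·17 + 12 = 250.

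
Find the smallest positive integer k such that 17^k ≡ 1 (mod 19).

9

The order of 17 must divide p − 1 = 18 = 2 · 3^2.
Divisors: 1, 2, 3, 6, 9, 18.
Check each in increasing order: 17^1 ≡ 17;  17^2 ≡ 4;  17^3 ≡ 11;  17^6 ≡ 7;  17^9 ≡ 1.
Smallest exponent giving 1 is 9.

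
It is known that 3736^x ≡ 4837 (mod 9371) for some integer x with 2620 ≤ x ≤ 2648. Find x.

Compute 3736^2620 mod 9371 = 9120, then multiply by 3736 repeatedly:
  3736^2620=9120  3736^2621=8735  3736^2622=4138  3736^2623=6789  3736^2624=5778
  3736^2625=5195  3736^2626=1179  3736^2627=374  3736^2628=985  3736^2629=6528
  3736^2630=5266  3736^2631=4047  3736^2632=4169  3736^2633=782  3736^2634=7171
  3736^2635=8538  3736^2636=8455  3736^2637=7610  3736^2638=8717  3736^2639=2487
  3736^2640=4771  3736^2641=814  3736^2642=4900  3736^2643=4837
Found 4837 at exponent 2643.

2643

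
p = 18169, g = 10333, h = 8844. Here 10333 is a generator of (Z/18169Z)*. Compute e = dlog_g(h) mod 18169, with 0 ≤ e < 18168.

Baby-step giant-step with m = ceil(sqrt(18168)) = 135.
Baby table (10333^j mod 18169 for j=0..134):
  0:1  1:10333  2:9845  3:154  4:10579  5:8103  6:5547  7:12125
  8:12370  9:295  10:14012  11:15404  12:9092  13:13906  14:10246  15:1155
  16:15751  17:15350  18:14349  19:9177  20:1930  21:11297  22:14245  23:6516
  24:13683  25:13450  26:4169  27:17747  28:34  29:6111  30:7688  31:5236
  32:14475  33:2967  34:6908  35:12532  36:2693  37:10030  38:4014  39:15004
  40:255  41:410  42:3153  43:2932  44:8633  45:13168  46:15472  47:3145
  48:11113  49:2549  50:11936  51:3516  52:10997  53:3075  54:14563  55:3821
  56:1156  57:7915  58:7026  59:14503  60:1587  61:10033  62:16844  63:8201
  64:717  65:13978  66:9293  67:1404  68:8670  69:13940  70:16357  71:8843
  72:2818  73:11656  74:17316  75:16085  76:14462  77:13990  78:6106  79:10530
  80:10518  81:13705  82:4579  83:2731  84:2966  85:14744  86:2687  87:2539
  88:17620  89:14080  90:9457  91:6299  92:6209  93:2858  94:7089  95:11398
  96:4076  97:1566  98:11068  99:9958  100:4967  101:14755  102:7336  103:1820
  104:1145  105:3266  106:7745  107:12809  108:12401  109:11745  110:10334  111:2009
  112:9999  113:10733  114:513  115:13650  116:17672  117:6326  118:12665  119:14307
  120:11247  121:6327  122:4829  123:5983  124:11401  125:16906  126:12932  127:11530
  128:5357  129:11107  130:13227  131:7373  132:2592  133:2030  134:8964
Giant step factor: 10333^(-135) ≡ 958 (mod 18169).
Scan 8844·958^i mod 18169 for i = 0, 1, …:
  i=0: 8844   i=1: 5798   i=2: 12939   i=3: 4304
  i=4: 17038   i=5: 6642   i=6: 3886   i=7: 16312
  i=8: 1556   i=9: 790     …   i=30: 9978
  i=31: 2030
Match at i=31, j=133: e = 31·135 + 133 = 4318.

4318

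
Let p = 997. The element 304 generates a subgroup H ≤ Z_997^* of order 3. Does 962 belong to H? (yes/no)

no

⟨304⟩ has order 3; its elements mod 997 are {1, 304, 692}.
962 is not in this set.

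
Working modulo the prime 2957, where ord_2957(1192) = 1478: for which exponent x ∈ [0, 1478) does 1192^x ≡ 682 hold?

910

Baby-step giant-step with m = ceil(sqrt(1478)) = 39.
Baby table (1192^j mod 2957 for j=0..38):
  0:1  1:1192  2:1504  3:826  4:2868  5:364  6:2166  7:411
  8:2007  9:131  10:2388  11:1862  12:1754  13:169  14:372  15:2831
  16:615  17:2701  18:2376  19:2343  20:1448  21:2085  22:1440  23:1420
  24:1236  25:726  26:1948  27:771  28:2362  29:440  30:1091  31:2349
  32:2686  33:2238  34:482  35:886  36:463  37:1894  38:1457
Giant step factor: 1192^(-39) ≡ 1477 (mod 2957).
Scan 682·1477^i mod 2957 for i = 0, 1, …:
  i=0: 682   i=1: 1934   i=2: 56   i=3: 2873
  i=4: 126   i=5: 2768   i=6: 1762   i=7: 314
  i=8: 2486   i=9: 2185     …   i=22: 873
  i=23: 169
Match at i=23, j=13: x = 23·39 + 13 = 910.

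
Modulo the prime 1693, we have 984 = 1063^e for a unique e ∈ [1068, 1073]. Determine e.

1070

Compute 1063^1068 mod 1693 = 1130, then multiply by 1063 repeatedly:
  1063^1068=1130  1063^1069=853  1063^1070=984
Found 984 at exponent 1070.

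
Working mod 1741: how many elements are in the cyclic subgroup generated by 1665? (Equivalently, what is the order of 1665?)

580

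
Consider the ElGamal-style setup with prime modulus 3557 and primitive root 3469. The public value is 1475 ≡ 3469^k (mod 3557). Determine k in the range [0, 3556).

804

Baby-step giant-step with m = ceil(sqrt(3556)) = 60.
Baby table (3469^j mod 3557 for j=0..59):
  0:1  1:3469  2:630  3:1472  4:2073  5:2540  6:571  7:3107
  8:473  9:1060  10:2759  11:2641  12:2354  13:2711  14:3308  15:570
  16:3195  17:3400  18:3145  19:686  20:101  21:1783  22:3161  23:2835
  24:3067  25:436  26:759  27:791  28:1532  29:350  30:1213  31:3523
  32:2992  33:3479  34:3307  35:658  36:2565  37:1928  38:1072  39:1703
  40:3087  41:2233  42:2688  43:1775  44:308  45:1352  46:1962  47:1637
  48:1781  49:3337  50:1575  51:123  52:3404  53:2793  54:3206  55:2432
  56:2961  57:2650  58:1562  59:1267
Giant step factor: 3469^(-60) ≡ 3256 (mod 3557).
Scan 1475·3256^i mod 3557 for i = 0, 1, …:
  i=0: 1475   i=1: 650   i=2: 3542   i=3: 958
  i=4: 3316   i=5: 1401   i=6: 1582   i=7: 456
  i=8: 1467   i=9: 3058   i=10: 805   i=11: 3128
  i=12: 1077   i=13: 3067
Match at i=13, j=24: k = 13·60 + 24 = 804.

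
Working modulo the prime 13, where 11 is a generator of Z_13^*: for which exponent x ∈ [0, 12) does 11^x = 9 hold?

8

Successive powers of 11 modulo 13:
  11^0=1  11^1=11  11^2=4  11^3=5  11^4=3  11^5=7
  11^6=12  11^7=2  11^8=9
So 11^8 ≡ 9 (mod 13), giving x = 8.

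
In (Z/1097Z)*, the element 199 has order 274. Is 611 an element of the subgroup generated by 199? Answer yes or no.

no

611 ∈ ⟨199⟩ iff 611^274 ≡ 1 (mod 1097), since |⟨199⟩| = 274.
611^274 mod 1097 = 341.
Since 341 ≠ 1, 611 does not lie in the subgroup.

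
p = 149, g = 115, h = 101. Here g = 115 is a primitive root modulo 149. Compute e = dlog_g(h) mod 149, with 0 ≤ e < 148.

Baby-step giant-step with m = ceil(sqrt(148)) = 13.
Baby table (115^j mod 149 for j=0..12):
  0:1  1:115  2:113  3:32  4:104  5:40  6:130  7:50
  8:88  9:137  10:110  11:134  12:63
Giant step factor: 115^(-13) ≡ 141 (mod 149).
Scan 101·141^i mod 149 for i = 0, 1, …:
  i=0: 101   i=1: 86   i=2: 57   i=3: 140
  i=4: 72   i=5: 20   i=6: 138   i=7: 88
Match at i=7, j=8: e = 7·13 + 8 = 99.

99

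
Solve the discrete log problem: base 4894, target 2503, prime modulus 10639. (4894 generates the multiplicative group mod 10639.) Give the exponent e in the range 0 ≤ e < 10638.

266

Baby-step giant-step with m = ceil(sqrt(10638)) = 104.
Baby table (4894^j mod 10639 for j=0..103):
  0:1  1:4894  2:2847  3:6767  4:9130  5:9059  6:2033  7:2037
  8:335  9:1084  10:6874  11:838  12:5157  13:2650  14:159  15:1499
  16:5835  17:1414  18:4766  19:4116  20:4077  21:4713  22:70  23:2132
  24:7788  25:5574  26:760  27:6429  28:4003  29:4283  30:2172  31:1407
  32:2425  33:5465  34:9903  35:4637  36:491  37:9179  38:4168  39:3229
  40:3811  41:867  42:8776  43:101  44:4900  45:294  46:2571  47:7176
  48:5  49:3192  50:3596  51:1918  52:3094  53:2739  54:10165  55:10185
  56:1675  57:5420  58:2453  59:4190  60:4507  61:2611  62:795  63:7495
  64:7897  65:7070  66:2552  67:9941  68:9746  69:2287  70:350  71:21
  72:7023  73:6592  74:3800  75:228  76:9376  77:137  78:221  79:7035
  80:1486  81:6047  82:6959  83:1907  84:2455  85:3339  86:10201  87:5506
  88:8416  89:4335  90:1324  91:505  92:3222  93:1470  94:2216  95:3963
  96:25  97:5321  98:7341  99:9590  100:4831  101:3056  102:8269  103:8369
Giant step factor: 4894^(-104) ≡ 6499 (mod 10639).
Scan 2503·6499^i mod 10639 for i = 0, 1, …:
  i=0: 2503   i=1: 10605   i=2: 2453
Match at i=2, j=58: e = 2·104 + 58 = 266.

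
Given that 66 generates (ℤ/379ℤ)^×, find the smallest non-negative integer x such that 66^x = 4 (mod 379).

230

Baby-step giant-step with m = ceil(sqrt(378)) = 20.
Baby table (66^j mod 379 for j=0..19):
  0:1  1:66  2:187  3:214  4:101  5:223  6:316  7:11
  8:347  9:162  10:80  11:353  12:179  13:65  14:121  15:27
  16:266  17:122  18:93  19:74
Giant step factor: 66^(-20) ≡ 141 (mod 379).
Scan 4·141^i mod 379 for i = 0, 1, …:
  i=0: 4   i=1: 185   i=2: 313   i=3: 169
  i=4: 331   i=5: 54   i=6: 34   i=7: 246
  i=8: 197   i=9: 110   i=10: 350   i=11: 80
Match at i=11, j=10: x = 11·20 + 10 = 230.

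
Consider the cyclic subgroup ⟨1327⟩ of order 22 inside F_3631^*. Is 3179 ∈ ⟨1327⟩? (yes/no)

no

⟨1327⟩ has order 22; its elements mod 3631 are {1, 48, 106, 343, 947, 1286, 1327, 1457, 1662, 1691, 1747, 1884, 1940, 1969, 2174, 2304, 2345, 2684, 3288, 3525, 3583, 3630}.
3179 is not in this set.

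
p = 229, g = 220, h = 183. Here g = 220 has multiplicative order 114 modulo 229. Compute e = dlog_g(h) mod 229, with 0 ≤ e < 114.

Baby-step giant-step with m = ceil(sqrt(114)) = 11.
Baby table (220^j mod 229 for j=0..10):
  0:1  1:220  2:81  3:187  4:149  5:33  6:161  7:154
  8:217  9:108  10:173
Giant step factor: 220^(-11) ≡ 5 (mod 229).
Scan 183·5^i mod 229 for i = 0, 1, …:
  i=0: 183   i=1: 228   i=2: 224   i=3: 204
  i=4: 104   i=5: 62   i=6: 81
Match at i=6, j=2: e = 6·11 + 2 = 68.

68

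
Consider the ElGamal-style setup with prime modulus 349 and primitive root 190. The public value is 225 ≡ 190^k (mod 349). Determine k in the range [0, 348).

Baby-step giant-step with m = ceil(sqrt(348)) = 19.
Baby table (190^j mod 349 for j=0..18):
  0:1  1:190  2:153  3:103  4:26  5:54  6:139  7:235
  8:327  9:8  10:124  11:177  12:126  13:208  14:83  15:65
  16:135  17:173  18:64
Giant step factor: 190^(-19) ≡ 184 (mod 349).
Scan 225·184^i mod 349 for i = 0, 1, …:
  i=0: 225   i=1: 218   i=2: 326   i=3: 305
  i=4: 280   i=5: 217   i=6: 142   i=7: 302
  i=8: 77   i=9: 208
Match at i=9, j=13: k = 9·19 + 13 = 184.

184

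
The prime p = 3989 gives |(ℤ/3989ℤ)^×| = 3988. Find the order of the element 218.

997

The order of 218 must divide p − 1 = 3988 = 2^2 · 997.
Divisors: 1, 2, 4, 997, 1994, 3988.
Check each in increasing order: 218^1 ≡ 218;  218^2 ≡ 3645;  218^4 ≡ 2655;  218^997 ≡ 1.
Smallest exponent giving 1 is 997.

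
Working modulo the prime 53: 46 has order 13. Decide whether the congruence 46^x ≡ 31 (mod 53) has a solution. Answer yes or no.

no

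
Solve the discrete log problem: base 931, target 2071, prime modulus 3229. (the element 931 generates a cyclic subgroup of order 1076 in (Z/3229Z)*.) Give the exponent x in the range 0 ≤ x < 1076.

Baby-step giant-step with m = ceil(sqrt(1076)) = 33.
Baby table (931^j mod 3229 for j=0..32):
  0:1  1:931  2:1389  3:1559  4:1608  5:2021  6:2273  7:1168
  8:2464  9:1394  10:2985  11:2095  12:129  13:626  14:1586  15:913
  16:776  17:2389  18:2607  19:2138  20:1414  21:2231  22:814  23:2248
  24:496  25:29  26:1167  27:1533  28:5  29:1426  30:487  31:1337
  32:1582
Giant step factor: 931^(-33) ≡ 1769 (mod 3229).
Scan 2071·1769^i mod 3229 for i = 0, 1, …:
  i=0: 2071   i=1: 1913   i=2: 105   i=3: 1692
  i=4: 3094   i=5: 131   i=6: 2480   i=7: 2138
Match at i=7, j=19: x = 7·33 + 19 = 250.

250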